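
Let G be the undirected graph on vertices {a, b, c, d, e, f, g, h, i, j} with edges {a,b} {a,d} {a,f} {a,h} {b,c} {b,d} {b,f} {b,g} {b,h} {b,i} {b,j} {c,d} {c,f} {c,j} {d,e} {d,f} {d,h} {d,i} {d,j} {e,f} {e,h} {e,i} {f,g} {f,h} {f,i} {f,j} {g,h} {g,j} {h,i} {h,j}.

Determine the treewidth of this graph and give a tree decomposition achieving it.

Treewidth 4.
One such decomposition:
Bags: B1 = {b, d, f, h, j}  B2 = {b, d, f, h, i}  B3 = {a, b, d, f, h}  B4 = {b, c, d, f, j}  B5 = {d, e, f, h, i}  B6 = {b, f, g, h, j}
Tree: B1–B2, B2–B3, B1–B4, B2–B5, B1–B6

Every bag has size at most 5, so the width is 5 − 1 = 4 and tw(G) ≤ 4. Conversely, {d, e, f, h, i} is a clique of size 5, and the vertices of any clique must share a bag in every tree decomposition; so some bag has ≥ 5 vertices and tw(G) ≥ 4. Combining the bounds, tw(G) = 4.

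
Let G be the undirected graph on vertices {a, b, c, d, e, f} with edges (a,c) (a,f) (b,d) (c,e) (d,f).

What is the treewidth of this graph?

A width-1 tree decomposition is:
Bags: B1 = {c, e}  B2 = {a, c}  B3 = {a, f}  B4 = {d, f}  B5 = {b, d}
Tree: B1–B2, B2–B3, B3–B4, B4–B5
The largest bag has 2 vertices, giving width 1; this decomposition certifies tw(G) ≤ 1. Since G has at least one edge (e.g. e–c), it is not an edgeless graph, so tw(G) ≥ 1. Therefore the treewidth is 1.

1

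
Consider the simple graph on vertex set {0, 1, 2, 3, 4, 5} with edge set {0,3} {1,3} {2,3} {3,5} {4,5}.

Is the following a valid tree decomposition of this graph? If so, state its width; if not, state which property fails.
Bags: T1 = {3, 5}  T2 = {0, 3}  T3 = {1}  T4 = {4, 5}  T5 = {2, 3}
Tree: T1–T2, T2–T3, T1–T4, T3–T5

A tree decomposition must satisfy three properties: every vertex lies in some bag; for every edge, both endpoints lie together in some bag; and for every vertex, the bags containing it form a connected subtree. Here edge (3,1) lies in no bag, so the decomposition is invalid.

No — edge (3,1) lies in no bag.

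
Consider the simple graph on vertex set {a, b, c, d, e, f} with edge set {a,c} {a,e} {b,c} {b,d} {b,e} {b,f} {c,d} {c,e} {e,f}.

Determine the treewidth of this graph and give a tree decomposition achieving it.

The largest bag has 3 vertices, giving width 2; this decomposition certifies tw(G) ≤ 2. Conversely, {b, c, d} is a clique of size 3, and the vertices of any clique must share a bag in every tree decomposition; so some bag has ≥ 3 vertices and tw(G) ≥ 2. Combining the bounds, tw(G) = 2.

Treewidth 2.
One such decomposition:
Bags: B1 = {b, c, e}  B2 = {a, c, e}  B3 = {b, c, d}  B4 = {b, e, f}
Tree: B1–B2, B1–B3, B1–B4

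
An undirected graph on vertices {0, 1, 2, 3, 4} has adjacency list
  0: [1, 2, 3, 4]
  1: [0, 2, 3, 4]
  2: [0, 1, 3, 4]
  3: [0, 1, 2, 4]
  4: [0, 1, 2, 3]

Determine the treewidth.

A width-4 tree decomposition is:
Bags: B1 = {0, 1, 2, 3, 4}
Tree: (single bag)
With just one bag of size 5, the width is 5 − 1 = 4, so tw(G) ≤ 4. For the lower bound, the 5 vertices {0, 1, 2, 3, 4} are pairwise adjacent, and any tree decomposition puts a clique entirely inside one bag — forcing width ≥ 4. Combining the bounds, tw(G) = 4.

4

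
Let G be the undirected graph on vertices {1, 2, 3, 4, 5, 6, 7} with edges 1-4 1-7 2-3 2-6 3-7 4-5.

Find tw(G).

A width-1 tree decomposition is:
Bags: B1 = {4, 5}  B2 = {1, 4}  B3 = {1, 7}  B4 = {3, 7}  B5 = {2, 3}  B6 = {2, 6}
Tree: B1–B2, B2–B3, B3–B4, B4–B5, B5–B6
Each bag holds 2 vertices, so the decomposition has width 1, which upper-bounds the treewidth. G has an edge, so its treewidth is at least 1. Therefore the treewidth is 1.

1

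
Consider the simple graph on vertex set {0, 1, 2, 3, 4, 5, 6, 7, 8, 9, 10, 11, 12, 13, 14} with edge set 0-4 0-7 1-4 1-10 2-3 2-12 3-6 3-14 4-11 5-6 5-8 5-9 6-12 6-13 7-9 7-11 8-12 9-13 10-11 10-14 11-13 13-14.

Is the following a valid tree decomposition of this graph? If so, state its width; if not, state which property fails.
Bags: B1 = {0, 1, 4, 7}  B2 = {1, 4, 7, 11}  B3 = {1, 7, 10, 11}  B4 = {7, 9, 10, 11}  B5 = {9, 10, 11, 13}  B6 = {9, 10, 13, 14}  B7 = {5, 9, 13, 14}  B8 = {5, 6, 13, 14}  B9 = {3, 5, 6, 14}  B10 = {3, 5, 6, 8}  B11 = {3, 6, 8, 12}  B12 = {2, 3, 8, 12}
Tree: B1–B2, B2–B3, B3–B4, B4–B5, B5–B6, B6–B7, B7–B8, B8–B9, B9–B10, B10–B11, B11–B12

Checking the three conditions: (i) the bags cover all of {0, 1, 2, 3, 4, 5, 6, 7, 8, 9, 10, 11, 12, 13, 14}; (ii) for each edge, some bag contains both endpoints; (iii) the bags containing any fixed vertex form a subtree. All hold, so the decomposition is valid with width 4 − 1 = 3.

Yes; width 3.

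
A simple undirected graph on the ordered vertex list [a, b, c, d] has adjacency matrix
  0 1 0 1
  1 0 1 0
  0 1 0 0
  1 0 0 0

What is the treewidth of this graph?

A width-1 tree decomposition is:
Bags: B1 = {b, c}  B2 = {a, b}  B3 = {a, d}
Tree: B1–B2, B2–B3
Each bag holds 2 vertices, so the decomposition has width 1, which upper-bounds the treewidth. Since G has at least one edge (e.g. c–b), it is not an edgeless graph, so tw(G) ≥ 1. The upper and lower bounds meet at 1, so that is the treewidth.

1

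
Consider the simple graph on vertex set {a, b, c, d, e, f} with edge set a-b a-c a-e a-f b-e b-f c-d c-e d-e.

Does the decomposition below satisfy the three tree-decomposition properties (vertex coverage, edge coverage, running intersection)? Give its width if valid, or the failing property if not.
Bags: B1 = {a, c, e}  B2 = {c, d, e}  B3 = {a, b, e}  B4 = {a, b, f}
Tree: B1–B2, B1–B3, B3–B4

Checking the three conditions: (i) the bags cover all of {a, b, c, d, e, f}; (ii) for each edge, some bag contains both endpoints; (iii) the bags containing any fixed vertex form a subtree. All hold, so the decomposition is valid with width 3 − 1 = 2.

Yes; width 2.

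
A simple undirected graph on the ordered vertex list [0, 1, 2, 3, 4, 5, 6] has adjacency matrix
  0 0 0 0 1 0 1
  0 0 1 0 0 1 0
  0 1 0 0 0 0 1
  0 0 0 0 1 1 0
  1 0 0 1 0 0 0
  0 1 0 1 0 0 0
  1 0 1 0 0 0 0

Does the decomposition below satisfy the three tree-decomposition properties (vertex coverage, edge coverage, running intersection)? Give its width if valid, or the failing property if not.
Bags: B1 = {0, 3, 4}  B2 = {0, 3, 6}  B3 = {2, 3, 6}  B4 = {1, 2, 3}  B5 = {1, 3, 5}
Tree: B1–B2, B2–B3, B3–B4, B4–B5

Yes; width 2.

Vertex coverage: the bags together contain {0, 1, 2, 3, 4, 5, 6}, the full vertex set. Edge coverage: each edge of G has both endpoints in at least one bag. Running intersection: for every vertex, the bags containing it form a connected subtree. All three properties hold, so this is a valid tree decomposition of width max|bag| − 1 = 2, and hence tw(G) ≤ 2.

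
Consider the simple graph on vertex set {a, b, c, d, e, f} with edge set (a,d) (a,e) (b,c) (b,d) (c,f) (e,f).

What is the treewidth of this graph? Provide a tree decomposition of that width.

The largest bag has 3 vertices, giving width 2; this decomposition certifies tw(G) ≤ 2. Since d–b–c–f–e–a–d is a cycle in G, G is not acyclic. Forests are exactly the graphs of treewidth ≤ 1, so tw(G) ≥ 2. Hence tw(G) = 2 exactly.

Treewidth 2.
One optimal decomposition is:
Bags: B1 = {b, c, d}  B2 = {c, d, f}  B3 = {d, e, f}  B4 = {a, d, e}
Tree: B1–B2, B2–B3, B3–B4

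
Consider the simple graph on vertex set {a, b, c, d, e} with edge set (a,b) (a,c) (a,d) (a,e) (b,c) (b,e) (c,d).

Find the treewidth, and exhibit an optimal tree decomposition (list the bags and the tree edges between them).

Treewidth 2.
One optimal decomposition is:
Bags: B1 = {a, c, d}  B2 = {a, b, c}  B3 = {a, b, e}
Tree: B1–B2, B2–B3

Each bag holds 3 vertices, so the decomposition has width 2, which upper-bounds the treewidth. On the other hand G contains the 3-clique {a, b, e}. A clique must lie in a single bag of any decomposition, so no decomposition can have width below 2. The upper and lower bounds meet at 2, so that is the treewidth.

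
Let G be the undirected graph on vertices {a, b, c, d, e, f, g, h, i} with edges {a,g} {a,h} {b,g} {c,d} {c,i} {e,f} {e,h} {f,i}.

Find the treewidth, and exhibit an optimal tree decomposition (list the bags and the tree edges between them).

Treewidth 1.
Bags: B1 = {c, d}  B2 = {c, i}  B3 = {f, i}  B4 = {e, f}  B5 = {e, h}  B6 = {a, h}  B7 = {a, g}  B8 = {b, g}
Tree: B1–B2, B2–B3, B3–B4, B4–B5, B5–B6, B6–B7, B7–B8

The largest bag has 2 vertices, giving width 1; this decomposition certifies tw(G) ≤ 1. Any graph with an edge has treewidth ≥ 1, and G has the edge d–c. Combining the bounds, tw(G) = 1.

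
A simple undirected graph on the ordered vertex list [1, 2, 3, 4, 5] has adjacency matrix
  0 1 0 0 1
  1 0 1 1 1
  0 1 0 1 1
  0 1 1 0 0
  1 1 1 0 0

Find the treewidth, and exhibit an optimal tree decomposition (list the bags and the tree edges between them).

Every bag has size at most 3, so the width is 3 − 1 = 2 and tw(G) ≤ 2. Conversely, {1, 2, 5} is a clique of size 3, and the vertices of any clique must share a bag in every tree decomposition; so some bag has ≥ 3 vertices and tw(G) ≥ 2. Therefore the treewidth is 2.

Treewidth 2.
Bags: B1 = {2, 3, 4}  B2 = {2, 3, 5}  B3 = {1, 2, 5}
Tree: B1–B2, B2–B3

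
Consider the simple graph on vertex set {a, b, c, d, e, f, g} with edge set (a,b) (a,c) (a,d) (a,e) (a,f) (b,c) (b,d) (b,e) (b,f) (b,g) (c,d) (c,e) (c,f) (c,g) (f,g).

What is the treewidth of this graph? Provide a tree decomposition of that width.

Treewidth 3.
One such decomposition:
Bags: B1 = {a, b, c, d}  B2 = {a, b, c, e}  B3 = {a, b, c, f}  B4 = {b, c, f, g}
Tree: B1–B2, B2–B3, B3–B4

The largest bag has 4 vertices, giving width 3; this decomposition certifies tw(G) ≤ 3. On the other hand G contains the 4-clique {b, c, f, g}. A clique must lie in a single bag of any decomposition, so no decomposition can have width below 3. Combining the bounds, tw(G) = 3.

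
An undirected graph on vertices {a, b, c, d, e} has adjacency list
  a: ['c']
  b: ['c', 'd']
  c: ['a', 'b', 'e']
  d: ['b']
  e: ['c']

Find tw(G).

A width-1 tree decomposition is:
Bags: B1 = {c, e}  B2 = {b, c}  B3 = {a, c}  B4 = {b, d}
Tree: B1–B2, B1–B3, B2–B4
Every bag has size at most 2, so the width is 2 − 1 = 1 and tw(G) ≤ 1. G has an edge, so its treewidth is at least 1. The upper and lower bounds meet at 1, so that is the treewidth.

1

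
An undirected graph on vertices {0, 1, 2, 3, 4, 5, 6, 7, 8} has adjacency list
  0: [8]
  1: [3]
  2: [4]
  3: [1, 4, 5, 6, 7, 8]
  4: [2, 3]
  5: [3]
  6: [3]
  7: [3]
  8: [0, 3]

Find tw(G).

1

A width-1 tree decomposition is:
Bags: B1 = {3, 4}  B2 = {2, 4}  B3 = {1, 3}  B4 = {3, 8}  B5 = {0, 8}  B6 = {3, 7}  B7 = {3, 5}  B8 = {3, 6}
Tree: B1–B2, B1–B3, B1–B4, B4–B5, B4–B6, B3–B7, B7–B8
Every bag has size at most 2, so the width is 2 − 1 = 1 and tw(G) ≤ 1. G has an edge, so its treewidth is at least 1. The upper and lower bounds meet at 1, so that is the treewidth.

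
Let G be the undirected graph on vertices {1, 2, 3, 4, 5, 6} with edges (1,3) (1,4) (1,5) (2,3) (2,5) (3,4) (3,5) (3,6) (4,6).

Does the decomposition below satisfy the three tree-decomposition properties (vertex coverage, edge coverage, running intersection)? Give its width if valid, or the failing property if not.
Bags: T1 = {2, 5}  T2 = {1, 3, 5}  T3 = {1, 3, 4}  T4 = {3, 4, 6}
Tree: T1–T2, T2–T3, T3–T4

A tree decomposition must satisfy three properties: every vertex lies in some bag; for every edge, both endpoints lie together in some bag; and for every vertex, the bags containing it form a connected subtree. Here edge (3,2) lies in no bag, so the decomposition is invalid.

No — edge (3,2) lies in no bag.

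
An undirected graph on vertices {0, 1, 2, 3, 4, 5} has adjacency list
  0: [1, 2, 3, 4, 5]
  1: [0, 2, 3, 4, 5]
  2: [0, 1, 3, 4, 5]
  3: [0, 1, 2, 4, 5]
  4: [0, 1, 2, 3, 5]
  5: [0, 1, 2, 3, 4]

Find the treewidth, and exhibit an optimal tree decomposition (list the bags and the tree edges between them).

A single bag containing all 6 vertices is trivially a valid decomposition of width 5. On the other hand G contains the 6-clique {0, 1, 2, 3, 4, 5}. A clique must lie in a single bag of any decomposition, so no decomposition can have width below 5. Therefore the treewidth is 5.

Treewidth 5.
One optimal decomposition is:
Bags: B1 = {0, 1, 2, 3, 4, 5}
Tree: (single bag)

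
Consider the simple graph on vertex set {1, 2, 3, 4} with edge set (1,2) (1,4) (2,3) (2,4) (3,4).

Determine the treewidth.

2

A width-2 tree decomposition is:
Bags: B1 = {2, 3, 4}  B2 = {1, 2, 4}
Tree: B1–B2
Each bag holds 3 vertices, so the decomposition has width 2, which upper-bounds the treewidth. For the lower bound, the 3 vertices {1, 2, 4} are pairwise adjacent, and any tree decomposition puts a clique entirely inside one bag — forcing width ≥ 2. The upper and lower bounds meet at 2, so that is the treewidth.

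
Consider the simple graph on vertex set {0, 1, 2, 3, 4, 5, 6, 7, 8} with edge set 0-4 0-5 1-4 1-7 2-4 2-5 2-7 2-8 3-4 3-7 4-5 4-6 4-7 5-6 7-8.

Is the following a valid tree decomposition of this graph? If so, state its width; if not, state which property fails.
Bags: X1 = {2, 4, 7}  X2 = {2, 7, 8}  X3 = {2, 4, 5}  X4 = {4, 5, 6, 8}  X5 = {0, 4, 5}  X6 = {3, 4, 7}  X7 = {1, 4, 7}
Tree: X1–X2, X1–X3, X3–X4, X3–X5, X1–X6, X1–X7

No — bags containing vertex 8 are not connected in the tree.

A tree decomposition must satisfy three properties: every vertex lies in some bag; for every edge, both endpoints lie together in some bag; and for every vertex, the bags containing it form a connected subtree. Here bags containing vertex 8 are not connected in the tree, so the decomposition is invalid.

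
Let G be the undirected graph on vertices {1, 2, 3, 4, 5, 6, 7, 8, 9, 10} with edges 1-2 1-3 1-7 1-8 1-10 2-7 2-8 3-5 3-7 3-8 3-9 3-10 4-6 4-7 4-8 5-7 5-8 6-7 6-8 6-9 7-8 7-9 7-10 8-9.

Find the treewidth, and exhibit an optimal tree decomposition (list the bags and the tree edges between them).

Every bag has size at most 4, so the width is 4 − 1 = 3 and tw(G) ≤ 3. On the other hand G contains the 4-clique {1, 2, 7, 8}. A clique must lie in a single bag of any decomposition, so no decomposition can have width below 3. The upper and lower bounds meet at 3, so that is the treewidth.

Treewidth 3.
One optimal decomposition is:
Bags: B1 = {1, 3, 7, 8}  B2 = {3, 7, 8, 9}  B3 = {6, 7, 8, 9}  B4 = {3, 5, 7, 8}  B5 = {4, 6, 7, 8}  B6 = {1, 3, 7, 10}  B7 = {1, 2, 7, 8}
Tree: B1–B2, B2–B3, B1–B4, B3–B5, B1–B6, B1–B7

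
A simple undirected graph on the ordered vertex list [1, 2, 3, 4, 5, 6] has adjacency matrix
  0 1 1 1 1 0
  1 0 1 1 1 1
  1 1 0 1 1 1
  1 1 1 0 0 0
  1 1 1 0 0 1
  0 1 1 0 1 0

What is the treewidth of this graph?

A width-3 tree decomposition is:
Bags: B1 = {1, 2, 3, 4}  B2 = {1, 2, 3, 5}  B3 = {2, 3, 5, 6}
Tree: B1–B2, B2–B3
The largest bag has 4 vertices, giving width 3; this decomposition certifies tw(G) ≤ 3. On the other hand G contains the 4-clique {1, 2, 3, 4}. A clique must lie in a single bag of any decomposition, so no decomposition can have width below 3. Hence tw(G) = 3 exactly.

3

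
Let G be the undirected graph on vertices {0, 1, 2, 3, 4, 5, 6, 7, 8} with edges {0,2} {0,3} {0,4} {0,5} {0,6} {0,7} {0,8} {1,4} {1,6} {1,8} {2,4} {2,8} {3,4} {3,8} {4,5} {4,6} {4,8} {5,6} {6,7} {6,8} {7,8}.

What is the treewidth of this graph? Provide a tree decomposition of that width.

Each bag holds 4 vertices, so the decomposition has width 3, which upper-bounds the treewidth. Conversely, {0, 2, 4, 8} is a clique of size 4, and the vertices of any clique must share a bag in every tree decomposition; so some bag has ≥ 4 vertices and tw(G) ≥ 3. Therefore the treewidth is 3.

Treewidth 3.
Bags: B1 = {0, 4, 6, 8}  B2 = {0, 6, 7, 8}  B3 = {0, 4, 5, 6}  B4 = {1, 4, 6, 8}  B5 = {0, 2, 4, 8}  B6 = {0, 3, 4, 8}
Tree: B1–B2, B1–B3, B1–B4, B1–B5, B5–B6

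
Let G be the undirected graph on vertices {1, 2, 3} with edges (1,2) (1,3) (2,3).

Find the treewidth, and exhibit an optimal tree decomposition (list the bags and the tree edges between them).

With just one bag of size 3, the width is 3 − 1 = 2, so tw(G) ≤ 2. For the lower bound, the 3 vertices {1, 2, 3} are pairwise adjacent, and any tree decomposition puts a clique entirely inside one bag — forcing width ≥ 2. Therefore the treewidth is 2.

Treewidth 2.
Bags: B1 = {1, 2, 3}
Tree: (single bag)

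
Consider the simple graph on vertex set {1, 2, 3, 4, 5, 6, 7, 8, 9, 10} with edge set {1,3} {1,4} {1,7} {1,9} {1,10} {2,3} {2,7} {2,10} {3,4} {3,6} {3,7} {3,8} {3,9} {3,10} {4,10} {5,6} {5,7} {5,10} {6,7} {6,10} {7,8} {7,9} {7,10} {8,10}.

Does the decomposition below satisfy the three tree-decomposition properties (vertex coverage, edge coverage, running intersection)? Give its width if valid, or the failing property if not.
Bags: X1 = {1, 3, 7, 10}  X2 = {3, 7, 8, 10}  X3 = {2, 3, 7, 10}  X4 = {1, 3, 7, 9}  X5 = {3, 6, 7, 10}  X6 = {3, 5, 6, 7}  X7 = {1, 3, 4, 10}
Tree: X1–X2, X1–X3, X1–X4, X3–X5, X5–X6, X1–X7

No — edge (10,5) lies in no bag.

A tree decomposition must satisfy three properties: every vertex lies in some bag; for every edge, both endpoints lie together in some bag; and for every vertex, the bags containing it form a connected subtree. Here edge (10,5) lies in no bag, so the decomposition is invalid.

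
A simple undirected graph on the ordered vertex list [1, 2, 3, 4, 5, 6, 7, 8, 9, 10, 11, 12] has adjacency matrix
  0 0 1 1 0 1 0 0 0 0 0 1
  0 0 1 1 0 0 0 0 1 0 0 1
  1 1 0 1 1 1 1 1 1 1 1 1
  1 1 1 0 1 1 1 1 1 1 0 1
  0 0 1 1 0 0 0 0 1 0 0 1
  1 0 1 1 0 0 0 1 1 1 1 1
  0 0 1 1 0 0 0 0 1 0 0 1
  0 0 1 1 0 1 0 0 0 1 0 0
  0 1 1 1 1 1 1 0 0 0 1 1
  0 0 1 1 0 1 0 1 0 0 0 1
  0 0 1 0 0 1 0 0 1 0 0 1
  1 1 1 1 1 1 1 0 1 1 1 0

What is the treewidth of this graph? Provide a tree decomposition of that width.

Each bag holds 5 vertices, so the decomposition has width 4, which upper-bounds the treewidth. Conversely, {3, 6, 9, 11, 12} is a clique of size 5, and the vertices of any clique must share a bag in every tree decomposition; so some bag has ≥ 5 vertices and tw(G) ≥ 4. Hence tw(G) = 4 exactly.

Treewidth 4.
Bags: B1 = {3, 4, 6, 9, 12}  B2 = {3, 4, 6, 10, 12}  B3 = {3, 6, 9, 11, 12}  B4 = {3, 4, 6, 8, 10}  B5 = {3, 4, 5, 9, 12}  B6 = {1, 3, 4, 6, 12}  B7 = {3, 4, 7, 9, 12}  B8 = {2, 3, 4, 9, 12}
Tree: B1–B2, B1–B3, B2–B4, B1–B5, B1–B6, B5–B7, B7–B8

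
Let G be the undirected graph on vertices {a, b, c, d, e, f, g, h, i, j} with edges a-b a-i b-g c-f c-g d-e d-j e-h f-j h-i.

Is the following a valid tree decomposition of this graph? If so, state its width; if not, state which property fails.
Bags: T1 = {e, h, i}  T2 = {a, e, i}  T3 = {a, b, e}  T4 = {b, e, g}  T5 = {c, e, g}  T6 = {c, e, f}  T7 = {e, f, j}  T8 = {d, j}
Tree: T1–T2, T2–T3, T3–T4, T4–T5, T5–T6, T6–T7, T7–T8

No — edge (e,d) lies in no bag.

A tree decomposition must satisfy three properties: every vertex lies in some bag; for every edge, both endpoints lie together in some bag; and for every vertex, the bags containing it form a connected subtree. Here edge (e,d) lies in no bag, so the decomposition is invalid.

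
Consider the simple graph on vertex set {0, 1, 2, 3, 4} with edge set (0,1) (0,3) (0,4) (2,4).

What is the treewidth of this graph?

A width-1 tree decomposition is:
Bags: B1 = {0, 1}  B2 = {0, 3}  B3 = {0, 4}  B4 = {2, 4}
Tree: B1–B2, B1–B3, B3–B4
Each bag holds 2 vertices, so the decomposition has width 1, which upper-bounds the treewidth. G has an edge, so its treewidth is at least 1. Combining the bounds, tw(G) = 1.

1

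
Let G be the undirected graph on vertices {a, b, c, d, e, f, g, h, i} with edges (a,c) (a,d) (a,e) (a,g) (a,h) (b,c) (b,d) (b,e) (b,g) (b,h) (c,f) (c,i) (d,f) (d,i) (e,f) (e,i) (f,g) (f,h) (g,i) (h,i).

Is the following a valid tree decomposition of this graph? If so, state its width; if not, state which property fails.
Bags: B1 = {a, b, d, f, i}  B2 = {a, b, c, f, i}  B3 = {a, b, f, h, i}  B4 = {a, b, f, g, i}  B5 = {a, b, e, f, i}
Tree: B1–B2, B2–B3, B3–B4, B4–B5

Yes; width 4.

Every vertex of G appears in some bag (union = {a, b, c, d, e, f, g, h, i}); every edge is covered by a bag; and for each vertex v the set of bags containing v is connected in the bag tree. The decomposition is therefore valid. The largest bag has 5 vertices, so the width is 4.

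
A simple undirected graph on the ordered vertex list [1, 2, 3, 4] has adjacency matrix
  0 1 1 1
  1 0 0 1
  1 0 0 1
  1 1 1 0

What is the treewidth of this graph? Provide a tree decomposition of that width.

Treewidth 2.
One such decomposition:
Bags: B1 = {1, 2, 4}  B2 = {1, 3, 4}
Tree: B1–B2

Each bag holds 3 vertices, so the decomposition has width 2, which upper-bounds the treewidth. On the other hand G contains the 3-clique {1, 2, 4}. A clique must lie in a single bag of any decomposition, so no decomposition can have width below 2. Hence tw(G) = 2 exactly.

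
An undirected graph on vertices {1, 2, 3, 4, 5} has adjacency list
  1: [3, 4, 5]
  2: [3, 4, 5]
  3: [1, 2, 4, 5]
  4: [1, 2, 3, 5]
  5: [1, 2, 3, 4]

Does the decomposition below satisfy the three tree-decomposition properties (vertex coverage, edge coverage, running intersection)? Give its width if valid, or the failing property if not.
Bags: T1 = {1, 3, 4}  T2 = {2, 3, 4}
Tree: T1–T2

A tree decomposition must satisfy three properties: every vertex lies in some bag; for every edge, both endpoints lie together in some bag; and for every vertex, the bags containing it form a connected subtree. Here vertex 5 appears in no bag, so the decomposition is invalid.

No — vertex 5 appears in no bag.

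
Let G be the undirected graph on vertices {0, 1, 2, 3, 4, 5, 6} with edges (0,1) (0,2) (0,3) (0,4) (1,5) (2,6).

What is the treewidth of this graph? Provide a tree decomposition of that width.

Each bag holds 2 vertices, so the decomposition has width 1, which upper-bounds the treewidth. Any graph with an edge has treewidth ≥ 1, and G has the edge 1–0. Combining the bounds, tw(G) = 1.

Treewidth 1.
Bags: B1 = {0, 1}  B2 = {0, 2}  B3 = {0, 3}  B4 = {1, 5}  B5 = {2, 6}  B6 = {0, 4}
Tree: B1–B2, B2–B3, B1–B4, B2–B5, B3–B6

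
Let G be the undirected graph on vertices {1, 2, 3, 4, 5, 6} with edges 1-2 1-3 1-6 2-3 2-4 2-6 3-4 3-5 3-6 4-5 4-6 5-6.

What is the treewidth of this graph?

A width-3 tree decomposition is:
Bags: B1 = {1, 2, 3, 6}  B2 = {2, 3, 4, 6}  B3 = {3, 4, 5, 6}
Tree: B1–B2, B2–B3
The largest bag has 4 vertices, giving width 3; this decomposition certifies tw(G) ≤ 3. For the lower bound, the 4 vertices {1, 2, 3, 6} are pairwise adjacent, and any tree decomposition puts a clique entirely inside one bag — forcing width ≥ 3. The upper and lower bounds meet at 3, so that is the treewidth.

3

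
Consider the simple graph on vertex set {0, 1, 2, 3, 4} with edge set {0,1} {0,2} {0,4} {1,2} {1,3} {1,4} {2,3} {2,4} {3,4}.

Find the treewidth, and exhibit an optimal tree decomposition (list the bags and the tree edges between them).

Treewidth 3.
One such decomposition:
Bags: B1 = {0, 1, 2, 4}  B2 = {1, 2, 3, 4}
Tree: B1–B2

Each bag holds 4 vertices, so the decomposition has width 3, which upper-bounds the treewidth. For the lower bound, the 4 vertices {0, 1, 2, 4} are pairwise adjacent, and any tree decomposition puts a clique entirely inside one bag — forcing width ≥ 3. The upper and lower bounds meet at 3, so that is the treewidth.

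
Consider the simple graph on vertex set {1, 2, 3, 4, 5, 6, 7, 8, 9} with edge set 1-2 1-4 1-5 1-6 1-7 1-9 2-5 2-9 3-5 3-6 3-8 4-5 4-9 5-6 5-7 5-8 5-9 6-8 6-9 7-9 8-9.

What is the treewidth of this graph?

3

A width-3 tree decomposition is:
Bags: B1 = {1, 5, 7, 9}  B2 = {1, 2, 5, 9}  B3 = {1, 5, 6, 9}  B4 = {1, 4, 5, 9}  B5 = {5, 6, 8, 9}  B6 = {3, 5, 6, 8}
Tree: B1–B2, B2–B3, B2–B4, B3–B5, B5–B6
The largest bag has 4 vertices, giving width 3; this decomposition certifies tw(G) ≤ 3. Conversely, {5, 6, 8, 9} is a clique of size 4, and the vertices of any clique must share a bag in every tree decomposition; so some bag has ≥ 4 vertices and tw(G) ≥ 3. The upper and lower bounds meet at 3, so that is the treewidth.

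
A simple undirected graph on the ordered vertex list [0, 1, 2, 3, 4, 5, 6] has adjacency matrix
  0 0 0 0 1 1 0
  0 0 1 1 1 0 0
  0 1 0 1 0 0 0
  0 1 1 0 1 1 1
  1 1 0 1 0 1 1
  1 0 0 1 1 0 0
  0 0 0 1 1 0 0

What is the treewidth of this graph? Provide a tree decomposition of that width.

Treewidth 2.
Bags: B1 = {0, 4, 5}  B2 = {3, 4, 5}  B3 = {3, 4, 6}  B4 = {1, 3, 4}  B5 = {1, 2, 3}
Tree: B1–B2, B2–B3, B3–B4, B4–B5

Each bag holds 3 vertices, so the decomposition has width 2, which upper-bounds the treewidth. On the other hand G contains the 3-clique {0, 4, 5}. A clique must lie in a single bag of any decomposition, so no decomposition can have width below 2. The upper and lower bounds meet at 2, so that is the treewidth.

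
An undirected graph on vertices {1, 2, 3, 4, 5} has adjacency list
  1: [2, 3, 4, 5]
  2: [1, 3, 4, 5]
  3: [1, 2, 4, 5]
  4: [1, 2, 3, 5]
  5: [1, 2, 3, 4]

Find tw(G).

4

A width-4 tree decomposition is:
Bags: B1 = {1, 2, 3, 4, 5}
Tree: (single bag)
With just one bag of size 5, the width is 5 − 1 = 4, so tw(G) ≤ 4. Conversely, {1, 2, 3, 4, 5} is a clique of size 5, and the vertices of any clique must share a bag in every tree decomposition; so some bag has ≥ 5 vertices and tw(G) ≥ 4. Hence tw(G) = 4 exactly.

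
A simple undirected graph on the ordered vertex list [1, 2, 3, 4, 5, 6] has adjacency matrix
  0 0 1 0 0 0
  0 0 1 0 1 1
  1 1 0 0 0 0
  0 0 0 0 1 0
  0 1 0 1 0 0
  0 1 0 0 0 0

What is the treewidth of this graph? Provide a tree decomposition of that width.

Treewidth 1.
One such decomposition:
Bags: B1 = {2, 6}  B2 = {2, 3}  B3 = {2, 5}  B4 = {4, 5}  B5 = {1, 3}
Tree: B1–B2, B1–B3, B3–B4, B2–B5

Every bag has size at most 2, so the width is 2 − 1 = 1 and tw(G) ≤ 1. Since G has at least one edge (e.g. 2–6), it is not an edgeless graph, so tw(G) ≥ 1. Combining the bounds, tw(G) = 1.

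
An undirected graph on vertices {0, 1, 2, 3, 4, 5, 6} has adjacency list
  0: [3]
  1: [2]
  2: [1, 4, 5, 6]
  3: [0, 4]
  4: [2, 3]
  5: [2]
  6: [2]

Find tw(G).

A width-1 tree decomposition is:
Bags: B1 = {1, 2}  B2 = {2, 5}  B3 = {2, 4}  B4 = {2, 6}  B5 = {3, 4}  B6 = {0, 3}
Tree: B1–B2, B2–B3, B1–B4, B3–B5, B5–B6
Every bag has size at most 2, so the width is 2 − 1 = 1 and tw(G) ≤ 1. G has an edge, so its treewidth is at least 1. Hence tw(G) = 1 exactly.

1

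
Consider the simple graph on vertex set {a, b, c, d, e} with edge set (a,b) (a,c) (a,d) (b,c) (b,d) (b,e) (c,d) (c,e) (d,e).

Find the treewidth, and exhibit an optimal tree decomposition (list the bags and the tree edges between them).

Every bag has size at most 4, so the width is 4 − 1 = 3 and tw(G) ≤ 3. Conversely, {b, c, d, e} is a clique of size 4, and the vertices of any clique must share a bag in every tree decomposition; so some bag has ≥ 4 vertices and tw(G) ≥ 3. Combining the bounds, tw(G) = 3.

Treewidth 3.
Bags: B1 = {a, b, c, d}  B2 = {b, c, d, e}
Tree: B1–B2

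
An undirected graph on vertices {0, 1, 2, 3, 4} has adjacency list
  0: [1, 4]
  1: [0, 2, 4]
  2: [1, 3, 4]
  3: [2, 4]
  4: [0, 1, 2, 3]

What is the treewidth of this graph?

A width-2 tree decomposition is:
Bags: B1 = {1, 2, 4}  B2 = {0, 1, 4}  B3 = {2, 3, 4}
Tree: B1–B2, B1–B3
The largest bag has 3 vertices, giving width 2; this decomposition certifies tw(G) ≤ 2. On the other hand G contains the 3-clique {0, 1, 4}. A clique must lie in a single bag of any decomposition, so no decomposition can have width below 2. The upper and lower bounds meet at 2, so that is the treewidth.

2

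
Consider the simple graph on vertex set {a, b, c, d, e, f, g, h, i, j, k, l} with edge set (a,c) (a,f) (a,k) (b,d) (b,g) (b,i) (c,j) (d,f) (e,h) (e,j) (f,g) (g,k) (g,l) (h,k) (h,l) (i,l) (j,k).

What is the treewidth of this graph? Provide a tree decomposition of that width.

Treewidth 3.
One such decomposition:
Bags: B1 = {c, e, h, j}  B2 = {c, h, j, k}  B3 = {a, c, h, k}  B4 = {a, h, k, l}  B5 = {a, g, k, l}  B6 = {a, f, g, l}  B7 = {f, g, i, l}  B8 = {b, f, g, i}  B9 = {b, d, f, i}
Tree: B1–B2, B2–B3, B3–B4, B4–B5, B5–B6, B6–B7, B7–B8, B8–B9

Each bag holds 4 vertices, so the decomposition has width 3, which upper-bounds the treewidth. For the lower bound: the 4 vertex sets {c,e,j}, {h}, {k}, {a,f,g,l} are disjoint, each induces a connected subgraph, and every pair is joined by at least one edge of G. Contracting each set to a single vertex therefore yields K_{4} as a minor, and since treewidth is minor-monotone, tw(G) ≥ tw(K_{4}) = 3. Therefore the treewidth is 3.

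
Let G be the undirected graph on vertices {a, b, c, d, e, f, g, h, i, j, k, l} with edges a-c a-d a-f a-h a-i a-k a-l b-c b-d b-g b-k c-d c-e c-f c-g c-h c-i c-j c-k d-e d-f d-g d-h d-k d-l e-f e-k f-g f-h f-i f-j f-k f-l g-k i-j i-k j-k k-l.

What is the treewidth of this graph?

4

A width-4 tree decomposition is:
Bags: B1 = {c, d, f, g, k}  B2 = {a, c, d, f, k}  B3 = {b, c, d, g, k}  B4 = {c, d, e, f, k}  B5 = {a, c, d, f, h}  B6 = {a, d, f, k, l}  B7 = {a, c, f, i, k}  B8 = {c, f, i, j, k}
Tree: B1–B2, B1–B3, B1–B4, B2–B5, B2–B6, B2–B7, B7–B8
Each bag holds 5 vertices, so the decomposition has width 4, which upper-bounds the treewidth. Conversely, {a, c, d, f, h} is a clique of size 5, and the vertices of any clique must share a bag in every tree decomposition; so some bag has ≥ 5 vertices and tw(G) ≥ 4. Hence tw(G) = 4 exactly.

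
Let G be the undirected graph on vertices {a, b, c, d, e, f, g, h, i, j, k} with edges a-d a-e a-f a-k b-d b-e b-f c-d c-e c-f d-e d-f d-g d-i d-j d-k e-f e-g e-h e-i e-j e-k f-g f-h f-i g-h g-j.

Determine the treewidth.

3

A width-3 tree decomposition is:
Bags: B1 = {d, e, f, g}  B2 = {a, d, e, f}  B3 = {b, d, e, f}  B4 = {d, e, g, j}  B5 = {a, d, e, k}  B6 = {d, e, f, i}  B7 = {c, d, e, f}  B8 = {e, f, g, h}
Tree: B1–B2, B2–B3, B1–B4, B2–B5, B1–B6, B1–B7, B1–B8
Each bag holds 4 vertices, so the decomposition has width 3, which upper-bounds the treewidth. On the other hand G contains the 4-clique {d, e, g, j}. A clique must lie in a single bag of any decomposition, so no decomposition can have width below 3. Hence tw(G) = 3 exactly.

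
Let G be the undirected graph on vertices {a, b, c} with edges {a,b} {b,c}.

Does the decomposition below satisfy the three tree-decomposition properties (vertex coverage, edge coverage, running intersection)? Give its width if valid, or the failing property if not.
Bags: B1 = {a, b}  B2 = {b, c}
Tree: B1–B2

Checking the three conditions: (i) the bags cover all of {a, b, c}; (ii) for each edge, some bag contains both endpoints; (iii) the bags containing any fixed vertex form a subtree. All hold, so the decomposition is valid with width 2 − 1 = 1.

Yes; width 1.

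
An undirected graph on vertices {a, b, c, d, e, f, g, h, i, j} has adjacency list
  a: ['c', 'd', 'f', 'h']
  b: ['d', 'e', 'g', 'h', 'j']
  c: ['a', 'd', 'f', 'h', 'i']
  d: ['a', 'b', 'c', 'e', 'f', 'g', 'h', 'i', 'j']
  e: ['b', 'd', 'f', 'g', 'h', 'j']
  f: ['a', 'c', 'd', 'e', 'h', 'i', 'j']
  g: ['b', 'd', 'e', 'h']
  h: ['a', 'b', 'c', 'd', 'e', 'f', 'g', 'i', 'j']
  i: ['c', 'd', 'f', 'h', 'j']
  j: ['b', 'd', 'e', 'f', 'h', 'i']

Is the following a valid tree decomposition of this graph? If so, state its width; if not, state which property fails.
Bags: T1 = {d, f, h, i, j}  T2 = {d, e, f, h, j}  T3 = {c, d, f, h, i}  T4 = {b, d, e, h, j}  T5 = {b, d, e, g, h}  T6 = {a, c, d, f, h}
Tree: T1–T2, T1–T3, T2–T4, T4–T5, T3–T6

Vertex coverage: the bags together contain {a, b, c, d, e, f, g, h, i, j}, the full vertex set. Edge coverage: each edge of G has both endpoints in at least one bag. Running intersection: for every vertex, the bags containing it form a connected subtree. All three properties hold, so this is a valid tree decomposition of width max|bag| − 1 = 4, and hence tw(G) ≤ 4.

Yes; width 4.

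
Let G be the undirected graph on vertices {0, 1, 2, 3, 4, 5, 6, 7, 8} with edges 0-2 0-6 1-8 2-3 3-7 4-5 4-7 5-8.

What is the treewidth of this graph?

1

A width-1 tree decomposition is:
Bags: B1 = {0, 6}  B2 = {0, 2}  B3 = {2, 3}  B4 = {3, 7}  B5 = {4, 7}  B6 = {4, 5}  B7 = {5, 8}  B8 = {1, 8}
Tree: B1–B2, B2–B3, B3–B4, B4–B5, B5–B6, B6–B7, B7–B8
Every bag has size at most 2, so the width is 2 − 1 = 1 and tw(G) ≤ 1. Since G has at least one edge (e.g. 6–0), it is not an edgeless graph, so tw(G) ≥ 1. Combining the bounds, tw(G) = 1.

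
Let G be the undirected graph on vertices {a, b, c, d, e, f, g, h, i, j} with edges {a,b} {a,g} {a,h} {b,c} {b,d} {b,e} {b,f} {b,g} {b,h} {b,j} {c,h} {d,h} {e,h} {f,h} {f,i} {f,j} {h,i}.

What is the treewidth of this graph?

2

A width-2 tree decomposition is:
Bags: B1 = {a, b, h}  B2 = {b, e, h}  B3 = {b, d, h}  B4 = {b, f, h}  B5 = {f, h, i}  B6 = {b, f, j}  B7 = {a, b, g}  B8 = {b, c, h}
Tree: B1–B2, B1–B3, B1–B4, B4–B5, B4–B6, B1–B7, B4–B8
Each bag holds 3 vertices, so the decomposition has width 2, which upper-bounds the treewidth. For the lower bound, the 3 vertices {a, b, g} are pairwise adjacent, and any tree decomposition puts a clique entirely inside one bag — forcing width ≥ 2. Therefore the treewidth is 2.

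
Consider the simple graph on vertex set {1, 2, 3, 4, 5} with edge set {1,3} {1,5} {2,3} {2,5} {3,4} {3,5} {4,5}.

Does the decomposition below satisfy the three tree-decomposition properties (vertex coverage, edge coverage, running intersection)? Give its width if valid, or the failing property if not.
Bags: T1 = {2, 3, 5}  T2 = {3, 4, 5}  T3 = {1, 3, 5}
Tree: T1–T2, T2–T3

Vertex coverage: the bags together contain {1, 2, 3, 4, 5}, the full vertex set. Edge coverage: each edge of G has both endpoints in at least one bag. Running intersection: for every vertex, the bags containing it form a connected subtree. All three properties hold, so this is a valid tree decomposition of width max|bag| − 1 = 2, and hence tw(G) ≤ 2.

Yes; width 2.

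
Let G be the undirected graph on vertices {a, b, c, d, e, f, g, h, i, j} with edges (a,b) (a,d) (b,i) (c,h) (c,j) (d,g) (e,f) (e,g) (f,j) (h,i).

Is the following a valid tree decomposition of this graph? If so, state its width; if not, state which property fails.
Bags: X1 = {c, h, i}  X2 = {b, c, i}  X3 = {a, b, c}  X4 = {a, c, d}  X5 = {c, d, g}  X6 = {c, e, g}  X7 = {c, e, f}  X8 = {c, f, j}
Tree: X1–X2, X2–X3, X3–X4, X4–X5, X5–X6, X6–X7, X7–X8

Yes; width 2.

Every vertex of G appears in some bag (union = {a, b, c, d, e, f, g, h, i, j}); every edge is covered by a bag; and for each vertex v the set of bags containing v is connected in the bag tree. The decomposition is therefore valid. The largest bag has 3 vertices, so the width is 2.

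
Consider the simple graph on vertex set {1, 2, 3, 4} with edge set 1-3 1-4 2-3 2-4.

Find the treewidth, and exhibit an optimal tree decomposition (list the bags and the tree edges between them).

The largest bag has 3 vertices, giving width 2; this decomposition certifies tw(G) ≤ 2. The edges 2–3–1–4–2 form a cycle, so G is not a tree and its treewidth is at least 2. The upper and lower bounds meet at 2, so that is the treewidth.

Treewidth 2.
One such decomposition:
Bags: B1 = {1, 2, 3}  B2 = {1, 2, 4}
Tree: B1–B2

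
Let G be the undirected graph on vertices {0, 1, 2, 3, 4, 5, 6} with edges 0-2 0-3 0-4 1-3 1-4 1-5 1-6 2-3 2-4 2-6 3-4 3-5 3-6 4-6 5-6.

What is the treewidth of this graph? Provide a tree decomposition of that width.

Each bag holds 4 vertices, so the decomposition has width 3, which upper-bounds the treewidth. Conversely, {1, 3, 4, 6} is a clique of size 4, and the vertices of any clique must share a bag in every tree decomposition; so some bag has ≥ 4 vertices and tw(G) ≥ 3. Hence tw(G) = 3 exactly.

Treewidth 3.
Bags: B1 = {2, 3, 4, 6}  B2 = {0, 2, 3, 4}  B3 = {1, 3, 4, 6}  B4 = {1, 3, 5, 6}
Tree: B1–B2, B1–B3, B3–B4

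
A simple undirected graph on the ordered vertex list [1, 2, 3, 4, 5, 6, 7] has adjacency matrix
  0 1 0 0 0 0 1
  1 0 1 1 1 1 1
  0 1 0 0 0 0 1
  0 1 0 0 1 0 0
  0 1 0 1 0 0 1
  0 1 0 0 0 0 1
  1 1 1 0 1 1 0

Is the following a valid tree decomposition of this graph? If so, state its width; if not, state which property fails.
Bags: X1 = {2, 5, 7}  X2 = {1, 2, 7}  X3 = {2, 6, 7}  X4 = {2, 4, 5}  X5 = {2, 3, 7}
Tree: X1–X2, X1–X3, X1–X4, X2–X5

Yes; width 2.

Vertex coverage: the bags together contain {1, 2, 3, 4, 5, 6, 7}, the full vertex set. Edge coverage: each edge of G has both endpoints in at least one bag. Running intersection: for every vertex, the bags containing it form a connected subtree. All three properties hold, so this is a valid tree decomposition of width max|bag| − 1 = 2, and hence tw(G) ≤ 2.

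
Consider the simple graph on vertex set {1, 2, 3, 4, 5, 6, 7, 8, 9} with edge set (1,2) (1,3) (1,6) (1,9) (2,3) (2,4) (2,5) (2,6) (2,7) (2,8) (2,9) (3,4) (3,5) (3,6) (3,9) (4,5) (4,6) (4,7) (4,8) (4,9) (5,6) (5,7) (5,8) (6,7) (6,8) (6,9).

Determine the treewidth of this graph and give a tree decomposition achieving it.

Each bag holds 5 vertices, so the decomposition has width 4, which upper-bounds the treewidth. Conversely, {1, 2, 3, 6, 9} is a clique of size 5, and the vertices of any clique must share a bag in every tree decomposition; so some bag has ≥ 5 vertices and tw(G) ≥ 4. Hence tw(G) = 4 exactly.

Treewidth 4.
One such decomposition:
Bags: B1 = {2, 3, 4, 6, 9}  B2 = {2, 3, 4, 5, 6}  B3 = {1, 2, 3, 6, 9}  B4 = {2, 4, 5, 6, 7}  B5 = {2, 4, 5, 6, 8}
Tree: B1–B2, B1–B3, B2–B4, B2–B5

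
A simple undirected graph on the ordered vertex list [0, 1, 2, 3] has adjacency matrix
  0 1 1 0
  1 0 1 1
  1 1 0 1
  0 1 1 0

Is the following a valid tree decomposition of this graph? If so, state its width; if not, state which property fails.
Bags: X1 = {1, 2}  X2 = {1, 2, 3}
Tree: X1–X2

A tree decomposition must satisfy three properties: every vertex lies in some bag; for every edge, both endpoints lie together in some bag; and for every vertex, the bags containing it form a connected subtree. Here vertex 0 appears in no bag, so the decomposition is invalid.

No — vertex 0 appears in no bag.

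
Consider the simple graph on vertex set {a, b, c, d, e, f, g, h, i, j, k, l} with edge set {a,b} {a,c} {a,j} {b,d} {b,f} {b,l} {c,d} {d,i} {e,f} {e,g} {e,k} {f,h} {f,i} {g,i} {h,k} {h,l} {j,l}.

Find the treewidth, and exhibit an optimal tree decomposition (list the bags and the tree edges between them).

Treewidth 3.
One optimal decomposition is:
Bags: B1 = {a, c, d, j}  B2 = {a, b, d, j}  B3 = {b, d, j, l}  B4 = {b, d, i, l}  B5 = {b, f, i, l}  B6 = {f, h, i, l}  B7 = {f, g, h, i}  B8 = {e, f, g, h}  B9 = {e, g, h, k}
Tree: B1–B2, B2–B3, B3–B4, B4–B5, B5–B6, B6–B7, B7–B8, B8–B9

Each bag holds 4 vertices, so the decomposition has width 3, which upper-bounds the treewidth. For the lower bound: the 4 vertex sets {a,c,j}, {d}, {b}, {f,h,i,l} are disjoint, each induces a connected subgraph, and every pair is joined by at least one edge of G. Contracting each set to a single vertex therefore yields K_{4} as a minor, and since treewidth is minor-monotone, tw(G) ≥ tw(K_{4}) = 3. Combining the bounds, tw(G) = 3.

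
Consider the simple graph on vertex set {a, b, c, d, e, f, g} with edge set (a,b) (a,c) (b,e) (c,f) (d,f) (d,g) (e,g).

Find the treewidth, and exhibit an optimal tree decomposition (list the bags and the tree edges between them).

Treewidth 2.
Bags: B1 = {c, d, f}  B2 = {c, d, g}  B3 = {c, e, g}  B4 = {b, c, e}  B5 = {a, b, c}
Tree: B1–B2, B2–B3, B3–B4, B4–B5

Every bag has size at most 3, so the width is 3 − 1 = 2 and tw(G) ≤ 2. Since c–f–d–g–e–b–a–c is a cycle in G, G is not acyclic. Forests are exactly the graphs of treewidth ≤ 1, so tw(G) ≥ 2. Therefore the treewidth is 2.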